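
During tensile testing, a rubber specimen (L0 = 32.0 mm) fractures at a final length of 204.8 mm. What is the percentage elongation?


Elongation = (Lf - L0) / L0 * 100
= (204.8 - 32.0) / 32.0 * 100
= 172.8 / 32.0 * 100
= 540.0%

540.0%


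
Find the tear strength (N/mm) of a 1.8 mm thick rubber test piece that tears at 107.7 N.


Tear strength = force / thickness
= 107.7 / 1.8
= 59.83 N/mm

59.83 N/mm


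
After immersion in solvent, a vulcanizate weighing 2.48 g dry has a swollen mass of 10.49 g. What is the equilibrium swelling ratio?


Q = W_swollen / W_dry
Q = 10.49 / 2.48
Q = 4.23

Q = 4.23


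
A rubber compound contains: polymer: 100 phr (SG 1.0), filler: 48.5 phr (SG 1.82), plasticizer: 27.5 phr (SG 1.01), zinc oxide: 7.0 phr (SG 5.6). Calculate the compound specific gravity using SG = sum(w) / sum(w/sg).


Sum of weights = 183.0
Volume contributions:
  polymer: 100/1.0 = 100.0000
  filler: 48.5/1.82 = 26.6484
  plasticizer: 27.5/1.01 = 27.2277
  zinc oxide: 7.0/5.6 = 1.2500
Sum of volumes = 155.1261
SG = 183.0 / 155.1261 = 1.18

SG = 1.18


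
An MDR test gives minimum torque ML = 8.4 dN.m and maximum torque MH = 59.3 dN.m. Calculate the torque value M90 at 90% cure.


M90 = ML + 0.9 * (MH - ML)
M90 = 8.4 + 0.9 * (59.3 - 8.4)
M90 = 8.4 + 0.9 * 50.9
M90 = 54.21 dN.m

54.21 dN.m


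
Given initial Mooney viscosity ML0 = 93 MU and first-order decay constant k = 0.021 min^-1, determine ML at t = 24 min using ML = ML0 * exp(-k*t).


ML = ML0 * exp(-k * t)
ML = 93 * exp(-0.021 * 24)
ML = 93 * 0.6041
ML = 56.18 MU

56.18 MU


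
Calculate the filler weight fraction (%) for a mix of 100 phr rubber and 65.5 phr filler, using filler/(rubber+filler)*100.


Filler % = filler / (rubber + filler) * 100
= 65.5 / (100 + 65.5) * 100
= 65.5 / 165.5 * 100
= 39.58%

39.58%


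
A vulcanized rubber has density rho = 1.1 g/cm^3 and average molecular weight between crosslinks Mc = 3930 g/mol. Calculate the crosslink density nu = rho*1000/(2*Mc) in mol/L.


nu = rho * 1000 / (2 * Mc)
nu = 1.1 * 1000 / (2 * 3930)
nu = 1100.0 / 7860
nu = 0.1399 mol/L

0.1399 mol/L


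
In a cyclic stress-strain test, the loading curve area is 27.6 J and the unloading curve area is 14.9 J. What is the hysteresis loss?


Hysteresis loss = loading - unloading
= 27.6 - 14.9
= 12.7 J

12.7 J


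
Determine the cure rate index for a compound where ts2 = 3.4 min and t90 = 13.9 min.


CRI = 100 / (t90 - ts2)
= 100 / (13.9 - 3.4)
= 100 / 10.5
= 9.52 min^-1

9.52 min^-1


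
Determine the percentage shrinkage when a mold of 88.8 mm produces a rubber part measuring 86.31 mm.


Shrinkage = (mold - part) / mold * 100
= (88.8 - 86.31) / 88.8 * 100
= 2.49 / 88.8 * 100
= 2.8%

2.8%


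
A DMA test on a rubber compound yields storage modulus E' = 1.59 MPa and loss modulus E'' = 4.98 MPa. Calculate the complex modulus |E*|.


|E*| = sqrt(E'^2 + E''^2)
= sqrt(1.59^2 + 4.98^2)
= sqrt(2.5281 + 24.8004)
= 5.228 MPa

5.228 MPa


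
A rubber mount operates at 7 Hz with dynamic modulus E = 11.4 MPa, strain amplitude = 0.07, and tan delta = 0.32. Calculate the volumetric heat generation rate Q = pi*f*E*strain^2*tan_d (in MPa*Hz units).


Q = pi * f * E * strain^2 * tan_d
= pi * 7 * 11.4 * 0.07^2 * 0.32
= pi * 7 * 11.4 * 0.0049 * 0.32
= 0.3931

Q = 0.3931


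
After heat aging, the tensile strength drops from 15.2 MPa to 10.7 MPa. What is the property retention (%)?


Retention = aged / original * 100
= 10.7 / 15.2 * 100
= 70.4%

70.4%


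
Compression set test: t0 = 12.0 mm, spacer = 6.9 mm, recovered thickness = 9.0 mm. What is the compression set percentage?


CS = (t0 - recovered) / (t0 - ts) * 100
= (12.0 - 9.0) / (12.0 - 6.9) * 100
= 3.0 / 5.1 * 100
= 58.8%

58.8%


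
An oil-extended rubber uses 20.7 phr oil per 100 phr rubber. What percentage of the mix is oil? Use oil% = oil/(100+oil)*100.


Oil % = oil / (100 + oil) * 100
= 20.7 / (100 + 20.7) * 100
= 20.7 / 120.7 * 100
= 17.15%

17.15%


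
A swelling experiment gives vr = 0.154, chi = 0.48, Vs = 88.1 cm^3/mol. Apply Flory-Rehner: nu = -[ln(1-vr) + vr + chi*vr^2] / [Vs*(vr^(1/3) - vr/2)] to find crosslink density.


ln(1 - vr) = ln(1 - 0.154) = -0.1672
Numerator = -((-0.1672) + 0.154 + 0.48 * 0.154^2) = 0.0019
Denominator = 88.1 * (0.154^(1/3) - 0.154/2) = 40.4389
nu = 0.0019 / 40.4389 = 4.5803e-05 mol/cm^3

4.5803e-05 mol/cm^3


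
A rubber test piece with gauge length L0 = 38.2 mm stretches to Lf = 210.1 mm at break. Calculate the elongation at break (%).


Elongation = (Lf - L0) / L0 * 100
= (210.1 - 38.2) / 38.2 * 100
= 171.9 / 38.2 * 100
= 450.0%

450.0%


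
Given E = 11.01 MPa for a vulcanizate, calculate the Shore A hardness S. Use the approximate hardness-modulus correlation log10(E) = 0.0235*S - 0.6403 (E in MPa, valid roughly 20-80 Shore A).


log10(E) = 0.0235*S - 0.6403  =>  S = (log10(E) + 0.6403) / 0.0235
log10(11.01) = 1.041787
S = (1.041787 + 0.6403) / 0.0235 = 1.682087 / 0.0235
S = 71.6

Shore A = 71.6


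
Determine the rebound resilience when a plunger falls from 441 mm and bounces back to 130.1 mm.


Resilience = h_rebound / h_drop * 100
= 130.1 / 441 * 100
= 29.5%

29.5%


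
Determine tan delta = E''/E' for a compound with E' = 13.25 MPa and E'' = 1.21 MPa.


tan delta = E'' / E'
= 1.21 / 13.25
= 0.0913

tan delta = 0.0913


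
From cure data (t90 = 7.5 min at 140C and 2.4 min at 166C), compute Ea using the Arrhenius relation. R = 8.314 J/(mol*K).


T1 = 413.15 K, T2 = 439.15 K
1/T1 - 1/T2 = 1.4330e-04
ln(t1/t2) = ln(7.5/2.4) = 1.1394
Ea = 8.314 * 1.1394 / 1.4330e-04 = 66106.8706 J/mol
Ea = 66.11 kJ/mol

66.11 kJ/mol


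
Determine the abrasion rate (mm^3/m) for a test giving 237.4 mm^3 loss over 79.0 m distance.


Rate = volume_loss / distance
= 237.4 / 79.0
= 3.005 mm^3/m

3.005 mm^3/m


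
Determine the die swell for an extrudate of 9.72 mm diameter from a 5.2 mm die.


Die swell ratio = D_extrudate / D_die
= 9.72 / 5.2
= 1.869

Die swell = 1.869


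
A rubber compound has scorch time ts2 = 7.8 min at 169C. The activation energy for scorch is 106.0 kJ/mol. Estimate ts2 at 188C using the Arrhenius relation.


Convert temperatures: T1 = 169 + 273.15 = 442.15 K, T2 = 188 + 273.15 = 461.15 K
ts2_new = 7.8 * exp(106000 / 8.314 * (1/461.15 - 1/442.15))
1/T2 - 1/T1 = -9.3184e-05
ts2_new = 2.38 min

2.38 min


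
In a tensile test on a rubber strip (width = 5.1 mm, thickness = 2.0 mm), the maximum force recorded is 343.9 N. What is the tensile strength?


Area = width * thickness = 5.1 * 2.0 = 10.2 mm^2
TS = force / area = 343.9 / 10.2 = 33.72 MPa

33.72 MPa


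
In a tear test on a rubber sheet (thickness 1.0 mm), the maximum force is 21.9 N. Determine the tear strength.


Tear strength = force / thickness
= 21.9 / 1.0
= 21.9 N/mm

21.9 N/mm


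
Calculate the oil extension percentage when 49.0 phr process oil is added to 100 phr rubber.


Oil % = oil / (100 + oil) * 100
= 49.0 / (100 + 49.0) * 100
= 49.0 / 149.0 * 100
= 32.89%

32.89%


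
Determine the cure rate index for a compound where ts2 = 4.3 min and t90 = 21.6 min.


CRI = 100 / (t90 - ts2)
= 100 / (21.6 - 4.3)
= 100 / 17.3
= 5.78 min^-1

5.78 min^-1


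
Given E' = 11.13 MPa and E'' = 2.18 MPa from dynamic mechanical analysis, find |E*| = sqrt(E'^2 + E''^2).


|E*| = sqrt(E'^2 + E''^2)
= sqrt(11.13^2 + 2.18^2)
= sqrt(123.8769 + 4.7524)
= 11.341 MPa

11.341 MPa


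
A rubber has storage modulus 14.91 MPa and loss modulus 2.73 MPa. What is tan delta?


tan delta = E'' / E'
= 2.73 / 14.91
= 0.1831

tan delta = 0.1831


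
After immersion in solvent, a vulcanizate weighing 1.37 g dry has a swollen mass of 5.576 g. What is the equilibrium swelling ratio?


Q = W_swollen / W_dry
Q = 5.576 / 1.37
Q = 4.07

Q = 4.07


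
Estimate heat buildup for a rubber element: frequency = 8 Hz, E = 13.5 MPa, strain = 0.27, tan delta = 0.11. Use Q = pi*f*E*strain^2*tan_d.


Q = pi * f * E * strain^2 * tan_d
= pi * 8 * 13.5 * 0.27^2 * 0.11
= pi * 8 * 13.5 * 0.0729 * 0.11
= 2.7208

Q = 2.7208


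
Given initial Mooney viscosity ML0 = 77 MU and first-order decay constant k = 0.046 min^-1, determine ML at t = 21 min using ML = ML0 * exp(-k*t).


ML = ML0 * exp(-k * t)
ML = 77 * exp(-0.046 * 21)
ML = 77 * 0.3806
ML = 29.31 MU

29.31 MU


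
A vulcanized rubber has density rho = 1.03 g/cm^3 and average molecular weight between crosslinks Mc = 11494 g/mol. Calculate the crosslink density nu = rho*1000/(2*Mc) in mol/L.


nu = rho * 1000 / (2 * Mc)
nu = 1.03 * 1000 / (2 * 11494)
nu = 1030.0 / 22988
nu = 0.0448 mol/L

0.0448 mol/L


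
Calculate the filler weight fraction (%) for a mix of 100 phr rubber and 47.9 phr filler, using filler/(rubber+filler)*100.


Filler % = filler / (rubber + filler) * 100
= 47.9 / (100 + 47.9) * 100
= 47.9 / 147.9 * 100
= 32.39%

32.39%


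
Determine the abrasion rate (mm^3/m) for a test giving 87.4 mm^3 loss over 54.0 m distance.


Rate = volume_loss / distance
= 87.4 / 54.0
= 1.619 mm^3/m

1.619 mm^3/m


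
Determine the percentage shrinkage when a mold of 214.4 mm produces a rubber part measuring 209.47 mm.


Shrinkage = (mold - part) / mold * 100
= (214.4 - 209.47) / 214.4 * 100
= 4.93 / 214.4 * 100
= 2.3%

2.3%


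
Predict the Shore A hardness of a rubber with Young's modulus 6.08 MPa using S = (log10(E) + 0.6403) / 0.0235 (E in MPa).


log10(E) = 0.0235*S - 0.6403  =>  S = (log10(E) + 0.6403) / 0.0235
log10(6.08) = 0.783904
S = (0.783904 + 0.6403) / 0.0235 = 1.424204 / 0.0235
S = 60.6

Shore A = 60.6


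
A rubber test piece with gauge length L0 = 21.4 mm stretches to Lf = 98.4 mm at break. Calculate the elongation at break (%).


Elongation = (Lf - L0) / L0 * 100
= (98.4 - 21.4) / 21.4 * 100
= 77.0 / 21.4 * 100
= 359.8%

359.8%


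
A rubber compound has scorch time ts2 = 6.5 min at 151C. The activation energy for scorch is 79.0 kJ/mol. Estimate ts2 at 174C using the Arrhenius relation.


Convert temperatures: T1 = 151 + 273.15 = 424.15 K, T2 = 174 + 273.15 = 447.15 K
ts2_new = 6.5 * exp(79000 / 8.314 * (1/447.15 - 1/424.15))
1/T2 - 1/T1 = -1.2127e-04
ts2_new = 2.05 min

2.05 min


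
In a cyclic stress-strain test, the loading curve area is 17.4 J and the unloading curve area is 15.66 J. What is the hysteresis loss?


Hysteresis loss = loading - unloading
= 17.4 - 15.66
= 1.74 J

1.74 J


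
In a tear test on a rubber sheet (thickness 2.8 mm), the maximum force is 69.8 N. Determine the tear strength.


Tear strength = force / thickness
= 69.8 / 2.8
= 24.93 N/mm

24.93 N/mm


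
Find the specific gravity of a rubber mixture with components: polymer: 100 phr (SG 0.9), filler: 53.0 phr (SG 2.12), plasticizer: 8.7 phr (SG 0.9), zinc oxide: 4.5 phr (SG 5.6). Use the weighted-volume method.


Sum of weights = 166.2
Volume contributions:
  polymer: 100/0.9 = 111.1111
  filler: 53.0/2.12 = 25.0000
  plasticizer: 8.7/0.9 = 9.6667
  zinc oxide: 4.5/5.6 = 0.8036
Sum of volumes = 146.5813
SG = 166.2 / 146.5813 = 1.134

SG = 1.134


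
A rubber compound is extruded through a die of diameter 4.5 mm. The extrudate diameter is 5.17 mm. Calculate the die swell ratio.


Die swell ratio = D_extrudate / D_die
= 5.17 / 4.5
= 1.149

Die swell = 1.149


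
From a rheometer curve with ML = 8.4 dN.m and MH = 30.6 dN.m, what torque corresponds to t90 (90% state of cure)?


M90 = ML + 0.9 * (MH - ML)
M90 = 8.4 + 0.9 * (30.6 - 8.4)
M90 = 8.4 + 0.9 * 22.2
M90 = 28.38 dN.m

28.38 dN.m


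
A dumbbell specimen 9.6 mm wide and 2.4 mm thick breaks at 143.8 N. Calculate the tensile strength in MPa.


Area = width * thickness = 9.6 * 2.4 = 23.04 mm^2
TS = force / area = 143.8 / 23.04 = 6.24 MPa

6.24 MPa


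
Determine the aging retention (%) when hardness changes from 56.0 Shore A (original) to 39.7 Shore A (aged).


Retention = aged / original * 100
= 39.7 / 56.0 * 100
= 70.9%

70.9%


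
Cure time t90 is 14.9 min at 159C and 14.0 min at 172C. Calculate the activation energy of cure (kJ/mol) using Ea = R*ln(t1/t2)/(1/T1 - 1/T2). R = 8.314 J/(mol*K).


T1 = 432.15 K, T2 = 445.15 K
1/T1 - 1/T2 = 6.7578e-05
ln(t1/t2) = ln(14.9/14.0) = 0.0623
Ea = 8.314 * 0.0623 / 6.7578e-05 = 7665.1857 J/mol
Ea = 7.67 kJ/mol

7.67 kJ/mol


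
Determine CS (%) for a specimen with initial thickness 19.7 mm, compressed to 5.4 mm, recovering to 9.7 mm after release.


CS = (t0 - recovered) / (t0 - ts) * 100
= (19.7 - 9.7) / (19.7 - 5.4) * 100
= 10.0 / 14.3 * 100
= 69.9%

69.9%


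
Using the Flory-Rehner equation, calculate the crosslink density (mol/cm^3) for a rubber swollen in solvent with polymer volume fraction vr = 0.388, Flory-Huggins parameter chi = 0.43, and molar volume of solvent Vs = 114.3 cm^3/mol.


ln(1 - vr) = ln(1 - 0.388) = -0.4910
Numerator = -((-0.4910) + 0.388 + 0.43 * 0.388^2) = 0.0383
Denominator = 114.3 * (0.388^(1/3) - 0.388/2) = 61.1920
nu = 0.0383 / 61.1920 = 6.2572e-04 mol/cm^3

6.2572e-04 mol/cm^3


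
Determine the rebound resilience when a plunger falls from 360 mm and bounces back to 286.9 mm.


Resilience = h_rebound / h_drop * 100
= 286.9 / 360 * 100
= 79.7%

79.7%


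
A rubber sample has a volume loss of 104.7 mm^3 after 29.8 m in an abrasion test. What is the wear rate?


Rate = volume_loss / distance
= 104.7 / 29.8
= 3.513 mm^3/m

3.513 mm^3/m


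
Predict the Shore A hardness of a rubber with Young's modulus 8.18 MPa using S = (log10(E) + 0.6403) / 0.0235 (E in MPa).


log10(E) = 0.0235*S - 0.6403  =>  S = (log10(E) + 0.6403) / 0.0235
log10(8.18) = 0.912753
S = (0.912753 + 0.6403) / 0.0235 = 1.553053 / 0.0235
S = 66.1

Shore A = 66.1


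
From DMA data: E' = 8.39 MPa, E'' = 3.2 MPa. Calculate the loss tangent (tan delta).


tan delta = E'' / E'
= 3.2 / 8.39
= 0.3814

tan delta = 0.3814


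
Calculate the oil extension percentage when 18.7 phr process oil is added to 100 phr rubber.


Oil % = oil / (100 + oil) * 100
= 18.7 / (100 + 18.7) * 100
= 18.7 / 118.7 * 100
= 15.75%

15.75%


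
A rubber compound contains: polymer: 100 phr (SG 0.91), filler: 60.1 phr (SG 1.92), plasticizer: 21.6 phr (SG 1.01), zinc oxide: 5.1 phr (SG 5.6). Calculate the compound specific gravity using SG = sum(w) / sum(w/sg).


Sum of weights = 186.8
Volume contributions:
  polymer: 100/0.91 = 109.8901
  filler: 60.1/1.92 = 31.3021
  plasticizer: 21.6/1.01 = 21.3861
  zinc oxide: 5.1/5.6 = 0.9107
Sum of volumes = 163.4890
SG = 186.8 / 163.4890 = 1.143

SG = 1.143


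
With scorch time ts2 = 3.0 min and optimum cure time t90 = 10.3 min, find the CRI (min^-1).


CRI = 100 / (t90 - ts2)
= 100 / (10.3 - 3.0)
= 100 / 7.3
= 13.7 min^-1

13.7 min^-1


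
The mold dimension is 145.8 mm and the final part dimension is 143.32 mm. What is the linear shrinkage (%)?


Shrinkage = (mold - part) / mold * 100
= (145.8 - 143.32) / 145.8 * 100
= 2.48 / 145.8 * 100
= 1.7%

1.7%


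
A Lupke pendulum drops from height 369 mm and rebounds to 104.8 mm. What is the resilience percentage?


Resilience = h_rebound / h_drop * 100
= 104.8 / 369 * 100
= 28.4%

28.4%


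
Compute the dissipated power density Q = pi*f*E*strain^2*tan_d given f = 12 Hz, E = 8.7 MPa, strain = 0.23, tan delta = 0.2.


Q = pi * f * E * strain^2 * tan_d
= pi * 12 * 8.7 * 0.23^2 * 0.2
= pi * 12 * 8.7 * 0.0529 * 0.2
= 3.4701

Q = 3.4701


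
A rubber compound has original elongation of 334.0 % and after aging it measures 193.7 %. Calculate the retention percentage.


Retention = aged / original * 100
= 193.7 / 334.0 * 100
= 58.0%

58.0%


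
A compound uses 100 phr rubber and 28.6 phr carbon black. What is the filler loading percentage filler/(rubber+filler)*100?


Filler % = filler / (rubber + filler) * 100
= 28.6 / (100 + 28.6) * 100
= 28.6 / 128.6 * 100
= 22.24%

22.24%


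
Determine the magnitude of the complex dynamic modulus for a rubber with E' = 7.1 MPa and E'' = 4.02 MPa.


|E*| = sqrt(E'^2 + E''^2)
= sqrt(7.1^2 + 4.02^2)
= sqrt(50.4100 + 16.1604)
= 8.159 MPa

8.159 MPa


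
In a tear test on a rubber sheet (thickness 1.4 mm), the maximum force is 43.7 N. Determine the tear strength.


Tear strength = force / thickness
= 43.7 / 1.4
= 31.21 N/mm

31.21 N/mm


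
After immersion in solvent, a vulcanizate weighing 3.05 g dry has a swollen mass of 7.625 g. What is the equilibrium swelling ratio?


Q = W_swollen / W_dry
Q = 7.625 / 3.05
Q = 2.5

Q = 2.5


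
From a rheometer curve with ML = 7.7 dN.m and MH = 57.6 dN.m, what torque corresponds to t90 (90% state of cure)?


M90 = ML + 0.9 * (MH - ML)
M90 = 7.7 + 0.9 * (57.6 - 7.7)
M90 = 7.7 + 0.9 * 49.9
M90 = 52.61 dN.m

52.61 dN.m


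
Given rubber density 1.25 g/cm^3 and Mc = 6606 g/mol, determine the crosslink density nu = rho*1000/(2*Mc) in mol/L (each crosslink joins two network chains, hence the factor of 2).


nu = rho * 1000 / (2 * Mc)
nu = 1.25 * 1000 / (2 * 6606)
nu = 1250.0 / 13212
nu = 0.0946 mol/L

0.0946 mol/L


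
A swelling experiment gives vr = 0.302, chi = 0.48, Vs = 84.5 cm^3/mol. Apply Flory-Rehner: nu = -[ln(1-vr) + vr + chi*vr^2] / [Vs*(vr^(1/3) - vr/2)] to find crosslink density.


ln(1 - vr) = ln(1 - 0.302) = -0.3595
Numerator = -((-0.3595) + 0.302 + 0.48 * 0.302^2) = 0.0138
Denominator = 84.5 * (0.302^(1/3) - 0.302/2) = 43.9330
nu = 0.0138 / 43.9330 = 3.1316e-04 mol/cm^3

3.1316e-04 mol/cm^3


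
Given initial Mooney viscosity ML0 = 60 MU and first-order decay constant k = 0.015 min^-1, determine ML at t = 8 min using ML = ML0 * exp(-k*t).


ML = ML0 * exp(-k * t)
ML = 60 * exp(-0.015 * 8)
ML = 60 * 0.8869
ML = 53.22 MU

53.22 MU


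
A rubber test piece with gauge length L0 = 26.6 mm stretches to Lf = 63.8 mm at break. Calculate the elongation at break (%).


Elongation = (Lf - L0) / L0 * 100
= (63.8 - 26.6) / 26.6 * 100
= 37.2 / 26.6 * 100
= 139.8%

139.8%


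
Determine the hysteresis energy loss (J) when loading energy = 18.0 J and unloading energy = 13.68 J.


Hysteresis loss = loading - unloading
= 18.0 - 13.68
= 4.32 J

4.32 J


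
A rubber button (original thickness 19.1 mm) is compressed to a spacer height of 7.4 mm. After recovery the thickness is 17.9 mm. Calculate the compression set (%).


CS = (t0 - recovered) / (t0 - ts) * 100
= (19.1 - 17.9) / (19.1 - 7.4) * 100
= 1.2 / 11.7 * 100
= 10.3%

10.3%


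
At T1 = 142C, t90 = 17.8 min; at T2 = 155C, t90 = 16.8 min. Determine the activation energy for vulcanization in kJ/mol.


T1 = 415.15 K, T2 = 428.15 K
1/T1 - 1/T2 = 7.3138e-05
ln(t1/t2) = ln(17.8/16.8) = 0.0578
Ea = 8.314 * 0.0578 / 7.3138e-05 = 6572.6805 J/mol
Ea = 6.57 kJ/mol

6.57 kJ/mol


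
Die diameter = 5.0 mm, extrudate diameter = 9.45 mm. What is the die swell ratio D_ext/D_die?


Die swell ratio = D_extrudate / D_die
= 9.45 / 5.0
= 1.89

Die swell = 1.89


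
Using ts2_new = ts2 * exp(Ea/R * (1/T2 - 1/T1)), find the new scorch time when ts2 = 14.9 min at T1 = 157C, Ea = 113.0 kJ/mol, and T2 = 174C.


Convert temperatures: T1 = 157 + 273.15 = 430.15 K, T2 = 174 + 273.15 = 447.15 K
ts2_new = 14.9 * exp(113000 / 8.314 * (1/447.15 - 1/430.15))
1/T2 - 1/T1 = -8.8384e-05
ts2_new = 4.48 min

4.48 min


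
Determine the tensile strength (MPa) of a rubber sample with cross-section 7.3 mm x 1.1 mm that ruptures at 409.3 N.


Area = width * thickness = 7.3 * 1.1 = 8.03 mm^2
TS = force / area = 409.3 / 8.03 = 50.97 MPa

50.97 MPa


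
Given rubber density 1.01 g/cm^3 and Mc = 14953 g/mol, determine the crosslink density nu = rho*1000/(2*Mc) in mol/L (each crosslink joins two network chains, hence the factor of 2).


nu = rho * 1000 / (2 * Mc)
nu = 1.01 * 1000 / (2 * 14953)
nu = 1010.0 / 29906
nu = 0.0338 mol/L

0.0338 mol/L


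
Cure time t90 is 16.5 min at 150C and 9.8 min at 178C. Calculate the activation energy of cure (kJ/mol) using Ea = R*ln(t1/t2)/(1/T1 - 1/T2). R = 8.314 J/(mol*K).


T1 = 423.15 K, T2 = 451.15 K
1/T1 - 1/T2 = 1.4667e-04
ln(t1/t2) = ln(16.5/9.8) = 0.5210
Ea = 8.314 * 0.5210 / 1.4667e-04 = 29531.5795 J/mol
Ea = 29.53 kJ/mol

29.53 kJ/mol


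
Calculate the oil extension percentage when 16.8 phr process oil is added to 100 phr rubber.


Oil % = oil / (100 + oil) * 100
= 16.8 / (100 + 16.8) * 100
= 16.8 / 116.8 * 100
= 14.38%

14.38%


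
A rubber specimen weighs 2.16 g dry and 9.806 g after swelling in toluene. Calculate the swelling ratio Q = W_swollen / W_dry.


Q = W_swollen / W_dry
Q = 9.806 / 2.16
Q = 4.54

Q = 4.54


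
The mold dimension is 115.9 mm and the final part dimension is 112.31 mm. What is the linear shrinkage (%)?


Shrinkage = (mold - part) / mold * 100
= (115.9 - 112.31) / 115.9 * 100
= 3.59 / 115.9 * 100
= 3.1%

3.1%


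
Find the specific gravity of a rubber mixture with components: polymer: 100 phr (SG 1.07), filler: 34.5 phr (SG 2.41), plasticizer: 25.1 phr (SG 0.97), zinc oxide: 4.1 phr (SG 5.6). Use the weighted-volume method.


Sum of weights = 163.7
Volume contributions:
  polymer: 100/1.07 = 93.4579
  filler: 34.5/2.41 = 14.3154
  plasticizer: 25.1/0.97 = 25.8763
  zinc oxide: 4.1/5.6 = 0.7321
Sum of volumes = 134.3817
SG = 163.7 / 134.3817 = 1.218

SG = 1.218


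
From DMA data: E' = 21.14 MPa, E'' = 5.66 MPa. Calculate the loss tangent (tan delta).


tan delta = E'' / E'
= 5.66 / 21.14
= 0.2677

tan delta = 0.2677


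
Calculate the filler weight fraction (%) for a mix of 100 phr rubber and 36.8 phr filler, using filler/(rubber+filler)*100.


Filler % = filler / (rubber + filler) * 100
= 36.8 / (100 + 36.8) * 100
= 36.8 / 136.8 * 100
= 26.9%

26.9%


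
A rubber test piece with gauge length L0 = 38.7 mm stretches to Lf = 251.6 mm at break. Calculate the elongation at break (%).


Elongation = (Lf - L0) / L0 * 100
= (251.6 - 38.7) / 38.7 * 100
= 212.9 / 38.7 * 100
= 550.1%

550.1%


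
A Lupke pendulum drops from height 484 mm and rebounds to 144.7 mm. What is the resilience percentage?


Resilience = h_rebound / h_drop * 100
= 144.7 / 484 * 100
= 29.9%

29.9%


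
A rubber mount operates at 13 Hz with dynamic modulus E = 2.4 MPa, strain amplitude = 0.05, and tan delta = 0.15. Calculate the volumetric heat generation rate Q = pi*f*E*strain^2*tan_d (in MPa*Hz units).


Q = pi * f * E * strain^2 * tan_d
= pi * 13 * 2.4 * 0.05^2 * 0.15
= pi * 13 * 2.4 * 0.0025 * 0.15
= 0.0368

Q = 0.0368


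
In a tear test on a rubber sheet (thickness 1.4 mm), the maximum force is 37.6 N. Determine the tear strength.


Tear strength = force / thickness
= 37.6 / 1.4
= 26.86 N/mm

26.86 N/mm


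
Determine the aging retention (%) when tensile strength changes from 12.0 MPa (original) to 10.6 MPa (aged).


Retention = aged / original * 100
= 10.6 / 12.0 * 100
= 88.3%

88.3%


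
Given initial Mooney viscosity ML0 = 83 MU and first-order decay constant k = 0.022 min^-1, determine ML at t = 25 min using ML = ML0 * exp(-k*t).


ML = ML0 * exp(-k * t)
ML = 83 * exp(-0.022 * 25)
ML = 83 * 0.5769
ML = 47.89 MU

47.89 MU


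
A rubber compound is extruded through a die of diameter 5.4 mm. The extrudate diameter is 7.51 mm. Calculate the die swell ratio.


Die swell ratio = D_extrudate / D_die
= 7.51 / 5.4
= 1.391

Die swell = 1.391


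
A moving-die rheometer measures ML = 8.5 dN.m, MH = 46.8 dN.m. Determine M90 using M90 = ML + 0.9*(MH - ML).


M90 = ML + 0.9 * (MH - ML)
M90 = 8.5 + 0.9 * (46.8 - 8.5)
M90 = 8.5 + 0.9 * 38.3
M90 = 42.97 dN.m

42.97 dN.m


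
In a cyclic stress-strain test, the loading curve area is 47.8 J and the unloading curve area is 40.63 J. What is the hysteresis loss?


Hysteresis loss = loading - unloading
= 47.8 - 40.63
= 7.17 J

7.17 J


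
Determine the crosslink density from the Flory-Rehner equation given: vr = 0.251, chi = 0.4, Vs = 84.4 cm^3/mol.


ln(1 - vr) = ln(1 - 0.251) = -0.2890
Numerator = -((-0.2890) + 0.251 + 0.4 * 0.251^2) = 0.0128
Denominator = 84.4 * (0.251^(1/3) - 0.251/2) = 42.6473
nu = 0.0128 / 42.6473 = 3.0051e-04 mol/cm^3

3.0051e-04 mol/cm^3


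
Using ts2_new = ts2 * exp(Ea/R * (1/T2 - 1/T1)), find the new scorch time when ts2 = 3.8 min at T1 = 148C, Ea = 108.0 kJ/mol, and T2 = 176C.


Convert temperatures: T1 = 148 + 273.15 = 421.15 K, T2 = 176 + 273.15 = 449.15 K
ts2_new = 3.8 * exp(108000 / 8.314 * (1/449.15 - 1/421.15))
1/T2 - 1/T1 = -1.4802e-04
ts2_new = 0.56 min

0.56 min


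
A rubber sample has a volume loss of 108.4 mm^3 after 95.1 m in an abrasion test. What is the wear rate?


Rate = volume_loss / distance
= 108.4 / 95.1
= 1.14 mm^3/m

1.14 mm^3/m


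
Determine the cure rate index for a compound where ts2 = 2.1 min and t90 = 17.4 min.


CRI = 100 / (t90 - ts2)
= 100 / (17.4 - 2.1)
= 100 / 15.3
= 6.54 min^-1

6.54 min^-1


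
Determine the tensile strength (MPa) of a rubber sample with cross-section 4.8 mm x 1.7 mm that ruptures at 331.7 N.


Area = width * thickness = 4.8 * 1.7 = 8.16 mm^2
TS = force / area = 331.7 / 8.16 = 40.65 MPa

40.65 MPa


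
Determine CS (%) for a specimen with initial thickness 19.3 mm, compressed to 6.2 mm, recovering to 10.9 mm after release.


CS = (t0 - recovered) / (t0 - ts) * 100
= (19.3 - 10.9) / (19.3 - 6.2) * 100
= 8.4 / 13.1 * 100
= 64.1%

64.1%


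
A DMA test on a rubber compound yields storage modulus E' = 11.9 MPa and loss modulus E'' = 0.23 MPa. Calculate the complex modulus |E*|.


|E*| = sqrt(E'^2 + E''^2)
= sqrt(11.9^2 + 0.23^2)
= sqrt(141.6100 + 0.0529)
= 11.902 MPa

11.902 MPa


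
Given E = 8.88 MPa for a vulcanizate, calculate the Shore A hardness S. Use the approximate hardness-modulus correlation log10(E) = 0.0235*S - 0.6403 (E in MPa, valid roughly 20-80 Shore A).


log10(E) = 0.0235*S - 0.6403  =>  S = (log10(E) + 0.6403) / 0.0235
log10(8.88) = 0.948413
S = (0.948413 + 0.6403) / 0.0235 = 1.588713 / 0.0235
S = 67.6

Shore A = 67.6


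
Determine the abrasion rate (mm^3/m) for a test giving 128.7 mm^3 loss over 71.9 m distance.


Rate = volume_loss / distance
= 128.7 / 71.9
= 1.79 mm^3/m

1.79 mm^3/m


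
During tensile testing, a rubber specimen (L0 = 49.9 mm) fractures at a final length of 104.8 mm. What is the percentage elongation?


Elongation = (Lf - L0) / L0 * 100
= (104.8 - 49.9) / 49.9 * 100
= 54.9 / 49.9 * 100
= 110.0%

110.0%


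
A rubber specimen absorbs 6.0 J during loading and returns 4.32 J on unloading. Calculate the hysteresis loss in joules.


Hysteresis loss = loading - unloading
= 6.0 - 4.32
= 1.68 J

1.68 J


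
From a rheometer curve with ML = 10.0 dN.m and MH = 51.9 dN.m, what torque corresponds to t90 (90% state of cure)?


M90 = ML + 0.9 * (MH - ML)
M90 = 10.0 + 0.9 * (51.9 - 10.0)
M90 = 10.0 + 0.9 * 41.9
M90 = 47.71 dN.m

47.71 dN.m


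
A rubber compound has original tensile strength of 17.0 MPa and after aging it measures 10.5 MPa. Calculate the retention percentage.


Retention = aged / original * 100
= 10.5 / 17.0 * 100
= 61.8%

61.8%


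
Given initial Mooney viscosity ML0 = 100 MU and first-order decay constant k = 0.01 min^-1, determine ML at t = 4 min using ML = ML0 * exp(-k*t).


ML = ML0 * exp(-k * t)
ML = 100 * exp(-0.01 * 4)
ML = 100 * 0.9608
ML = 96.08 MU

96.08 MU


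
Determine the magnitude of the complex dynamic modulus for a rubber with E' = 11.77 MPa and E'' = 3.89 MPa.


|E*| = sqrt(E'^2 + E''^2)
= sqrt(11.77^2 + 3.89^2)
= sqrt(138.5329 + 15.1321)
= 12.396 MPa

12.396 MPa


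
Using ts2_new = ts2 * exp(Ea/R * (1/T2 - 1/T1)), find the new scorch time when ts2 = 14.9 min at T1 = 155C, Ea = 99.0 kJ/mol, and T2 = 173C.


Convert temperatures: T1 = 155 + 273.15 = 428.15 K, T2 = 173 + 273.15 = 446.15 K
ts2_new = 14.9 * exp(99000 / 8.314 * (1/446.15 - 1/428.15))
1/T2 - 1/T1 = -9.4231e-05
ts2_new = 4.85 min

4.85 min


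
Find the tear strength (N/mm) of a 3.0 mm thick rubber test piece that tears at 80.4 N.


Tear strength = force / thickness
= 80.4 / 3.0
= 26.8 N/mm

26.8 N/mm


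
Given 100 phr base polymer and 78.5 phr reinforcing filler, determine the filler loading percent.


Filler % = filler / (rubber + filler) * 100
= 78.5 / (100 + 78.5) * 100
= 78.5 / 178.5 * 100
= 43.98%

43.98%


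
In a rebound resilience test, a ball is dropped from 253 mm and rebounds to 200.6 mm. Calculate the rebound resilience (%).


Resilience = h_rebound / h_drop * 100
= 200.6 / 253 * 100
= 79.3%

79.3%


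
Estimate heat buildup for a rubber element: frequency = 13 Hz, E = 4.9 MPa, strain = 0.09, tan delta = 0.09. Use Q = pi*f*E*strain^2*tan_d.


Q = pi * f * E * strain^2 * tan_d
= pi * 13 * 4.9 * 0.09^2 * 0.09
= pi * 13 * 4.9 * 0.0081 * 0.09
= 0.1459

Q = 0.1459


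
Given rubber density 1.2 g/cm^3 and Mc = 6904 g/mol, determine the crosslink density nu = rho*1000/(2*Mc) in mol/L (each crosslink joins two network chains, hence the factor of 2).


nu = rho * 1000 / (2 * Mc)
nu = 1.2 * 1000 / (2 * 6904)
nu = 1200.0 / 13808
nu = 0.0869 mol/L

0.0869 mol/L


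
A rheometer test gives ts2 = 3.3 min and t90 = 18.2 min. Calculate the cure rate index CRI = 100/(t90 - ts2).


CRI = 100 / (t90 - ts2)
= 100 / (18.2 - 3.3)
= 100 / 14.9
= 6.71 min^-1

6.71 min^-1


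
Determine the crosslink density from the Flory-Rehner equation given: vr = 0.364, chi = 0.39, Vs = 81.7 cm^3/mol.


ln(1 - vr) = ln(1 - 0.364) = -0.4526
Numerator = -((-0.4526) + 0.364 + 0.39 * 0.364^2) = 0.0369
Denominator = 81.7 * (0.364^(1/3) - 0.364/2) = 43.4647
nu = 0.0369 / 43.4647 = 8.4858e-04 mol/cm^3

8.4858e-04 mol/cm^3


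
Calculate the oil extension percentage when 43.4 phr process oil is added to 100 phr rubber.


Oil % = oil / (100 + oil) * 100
= 43.4 / (100 + 43.4) * 100
= 43.4 / 143.4 * 100
= 30.26%

30.26%


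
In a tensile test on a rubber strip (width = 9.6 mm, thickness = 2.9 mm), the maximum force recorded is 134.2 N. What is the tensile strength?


Area = width * thickness = 9.6 * 2.9 = 27.84 mm^2
TS = force / area = 134.2 / 27.84 = 4.82 MPa

4.82 MPa


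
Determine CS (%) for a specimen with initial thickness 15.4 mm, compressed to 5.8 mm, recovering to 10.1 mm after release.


CS = (t0 - recovered) / (t0 - ts) * 100
= (15.4 - 10.1) / (15.4 - 5.8) * 100
= 5.3 / 9.6 * 100
= 55.2%

55.2%


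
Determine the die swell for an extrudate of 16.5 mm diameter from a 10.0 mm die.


Die swell ratio = D_extrudate / D_die
= 16.5 / 10.0
= 1.65

Die swell = 1.65


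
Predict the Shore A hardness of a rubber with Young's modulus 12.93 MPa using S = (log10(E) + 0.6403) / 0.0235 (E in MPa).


log10(E) = 0.0235*S - 0.6403  =>  S = (log10(E) + 0.6403) / 0.0235
log10(12.93) = 1.111599
S = (1.111599 + 0.6403) / 0.0235 = 1.751899 / 0.0235
S = 74.5

Shore A = 74.5


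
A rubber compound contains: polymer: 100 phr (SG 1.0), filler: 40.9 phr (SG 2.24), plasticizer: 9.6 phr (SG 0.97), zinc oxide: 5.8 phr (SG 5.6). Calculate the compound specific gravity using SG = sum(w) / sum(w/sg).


Sum of weights = 156.3
Volume contributions:
  polymer: 100/1.0 = 100.0000
  filler: 40.9/2.24 = 18.2589
  plasticizer: 9.6/0.97 = 9.8969
  zinc oxide: 5.8/5.6 = 1.0357
Sum of volumes = 129.1916
SG = 156.3 / 129.1916 = 1.21

SG = 1.21


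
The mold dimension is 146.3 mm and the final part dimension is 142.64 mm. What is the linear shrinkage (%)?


Shrinkage = (mold - part) / mold * 100
= (146.3 - 142.64) / 146.3 * 100
= 3.66 / 146.3 * 100
= 2.5%

2.5%


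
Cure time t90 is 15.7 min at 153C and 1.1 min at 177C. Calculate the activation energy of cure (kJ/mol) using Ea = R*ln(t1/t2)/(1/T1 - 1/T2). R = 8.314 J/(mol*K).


T1 = 426.15 K, T2 = 450.15 K
1/T1 - 1/T2 = 1.2511e-04
ln(t1/t2) = ln(15.7/1.1) = 2.6584
Ea = 8.314 * 2.6584 / 1.2511e-04 = 176656.9681 J/mol
Ea = 176.66 kJ/mol

176.66 kJ/mol


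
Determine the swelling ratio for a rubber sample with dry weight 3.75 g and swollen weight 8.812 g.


Q = W_swollen / W_dry
Q = 8.812 / 3.75
Q = 2.35

Q = 2.35


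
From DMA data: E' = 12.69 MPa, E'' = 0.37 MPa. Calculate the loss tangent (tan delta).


tan delta = E'' / E'
= 0.37 / 12.69
= 0.0292

tan delta = 0.0292


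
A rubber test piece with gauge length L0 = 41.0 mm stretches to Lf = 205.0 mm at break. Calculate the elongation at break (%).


Elongation = (Lf - L0) / L0 * 100
= (205.0 - 41.0) / 41.0 * 100
= 164.0 / 41.0 * 100
= 400.0%

400.0%


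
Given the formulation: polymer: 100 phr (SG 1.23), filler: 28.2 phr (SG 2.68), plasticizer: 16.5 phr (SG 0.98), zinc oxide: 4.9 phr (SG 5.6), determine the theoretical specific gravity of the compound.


Sum of weights = 149.6
Volume contributions:
  polymer: 100/1.23 = 81.3008
  filler: 28.2/2.68 = 10.5224
  plasticizer: 16.5/0.98 = 16.8367
  zinc oxide: 4.9/5.6 = 0.8750
Sum of volumes = 109.5349
SG = 149.6 / 109.5349 = 1.366

SG = 1.366


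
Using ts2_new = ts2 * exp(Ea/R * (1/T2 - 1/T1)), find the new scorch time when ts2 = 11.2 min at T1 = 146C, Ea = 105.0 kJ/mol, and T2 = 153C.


Convert temperatures: T1 = 146 + 273.15 = 419.15 K, T2 = 153 + 273.15 = 426.15 K
ts2_new = 11.2 * exp(105000 / 8.314 * (1/426.15 - 1/419.15))
1/T2 - 1/T1 = -3.9189e-05
ts2_new = 6.83 min

6.83 min


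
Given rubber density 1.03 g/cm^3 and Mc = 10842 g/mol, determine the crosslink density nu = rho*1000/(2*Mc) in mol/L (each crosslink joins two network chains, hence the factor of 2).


nu = rho * 1000 / (2 * Mc)
nu = 1.03 * 1000 / (2 * 10842)
nu = 1030.0 / 21684
nu = 0.0475 mol/L

0.0475 mol/L


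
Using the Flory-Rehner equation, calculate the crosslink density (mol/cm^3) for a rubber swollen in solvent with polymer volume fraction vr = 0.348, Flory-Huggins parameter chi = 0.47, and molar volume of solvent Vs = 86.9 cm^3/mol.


ln(1 - vr) = ln(1 - 0.348) = -0.4277
Numerator = -((-0.4277) + 0.348 + 0.47 * 0.348^2) = 0.0228
Denominator = 86.9 * (0.348^(1/3) - 0.348/2) = 46.0036
nu = 0.0228 / 46.0036 = 4.9544e-04 mol/cm^3

4.9544e-04 mol/cm^3


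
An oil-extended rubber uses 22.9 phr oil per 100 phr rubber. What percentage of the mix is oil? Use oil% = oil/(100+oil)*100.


Oil % = oil / (100 + oil) * 100
= 22.9 / (100 + 22.9) * 100
= 22.9 / 122.9 * 100
= 18.63%

18.63%


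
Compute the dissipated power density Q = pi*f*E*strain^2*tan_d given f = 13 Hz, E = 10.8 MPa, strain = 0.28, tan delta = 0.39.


Q = pi * f * E * strain^2 * tan_d
= pi * 13 * 10.8 * 0.28^2 * 0.39
= pi * 13 * 10.8 * 0.0784 * 0.39
= 13.4865

Q = 13.4865


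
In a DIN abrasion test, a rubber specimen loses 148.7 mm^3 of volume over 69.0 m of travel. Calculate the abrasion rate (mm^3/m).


Rate = volume_loss / distance
= 148.7 / 69.0
= 2.155 mm^3/m

2.155 mm^3/m


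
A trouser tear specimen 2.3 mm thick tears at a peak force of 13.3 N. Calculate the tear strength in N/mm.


Tear strength = force / thickness
= 13.3 / 2.3
= 5.78 N/mm

5.78 N/mm


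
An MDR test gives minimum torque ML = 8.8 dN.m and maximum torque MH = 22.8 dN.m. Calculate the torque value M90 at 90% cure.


M90 = ML + 0.9 * (MH - ML)
M90 = 8.8 + 0.9 * (22.8 - 8.8)
M90 = 8.8 + 0.9 * 14.0
M90 = 21.4 dN.m

21.4 dN.m


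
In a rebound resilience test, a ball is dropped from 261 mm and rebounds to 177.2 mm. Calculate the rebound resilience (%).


Resilience = h_rebound / h_drop * 100
= 177.2 / 261 * 100
= 67.9%

67.9%


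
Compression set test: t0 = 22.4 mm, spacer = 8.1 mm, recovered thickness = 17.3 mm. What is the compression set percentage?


CS = (t0 - recovered) / (t0 - ts) * 100
= (22.4 - 17.3) / (22.4 - 8.1) * 100
= 5.1 / 14.3 * 100
= 35.7%

35.7%


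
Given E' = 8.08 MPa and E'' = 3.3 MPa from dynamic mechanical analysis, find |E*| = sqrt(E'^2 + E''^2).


|E*| = sqrt(E'^2 + E''^2)
= sqrt(8.08^2 + 3.3^2)
= sqrt(65.2864 + 10.8900)
= 8.728 MPa

8.728 MPa


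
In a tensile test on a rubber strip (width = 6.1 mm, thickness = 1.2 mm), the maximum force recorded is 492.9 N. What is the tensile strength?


Area = width * thickness = 6.1 * 1.2 = 7.32 mm^2
TS = force / area = 492.9 / 7.32 = 67.34 MPa

67.34 MPa


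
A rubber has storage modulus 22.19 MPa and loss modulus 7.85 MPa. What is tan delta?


tan delta = E'' / E'
= 7.85 / 22.19
= 0.3538

tan delta = 0.3538


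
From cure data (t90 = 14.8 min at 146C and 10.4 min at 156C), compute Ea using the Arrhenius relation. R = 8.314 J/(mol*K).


T1 = 419.15 K, T2 = 429.15 K
1/T1 - 1/T2 = 5.5593e-05
ln(t1/t2) = ln(14.8/10.4) = 0.3528
Ea = 8.314 * 0.3528 / 5.5593e-05 = 52764.7027 J/mol
Ea = 52.76 kJ/mol

52.76 kJ/mol


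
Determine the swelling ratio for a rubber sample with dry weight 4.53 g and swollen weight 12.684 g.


Q = W_swollen / W_dry
Q = 12.684 / 4.53
Q = 2.8

Q = 2.8


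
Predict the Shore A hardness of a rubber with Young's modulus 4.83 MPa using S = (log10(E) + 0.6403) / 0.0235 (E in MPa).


log10(E) = 0.0235*S - 0.6403  =>  S = (log10(E) + 0.6403) / 0.0235
log10(4.83) = 0.683947
S = (0.683947 + 0.6403) / 0.0235 = 1.324247 / 0.0235
S = 56.4

Shore A = 56.4


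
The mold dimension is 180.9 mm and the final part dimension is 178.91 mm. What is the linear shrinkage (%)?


Shrinkage = (mold - part) / mold * 100
= (180.9 - 178.91) / 180.9 * 100
= 1.99 / 180.9 * 100
= 1.1%

1.1%


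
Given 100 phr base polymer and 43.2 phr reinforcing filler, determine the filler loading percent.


Filler % = filler / (rubber + filler) * 100
= 43.2 / (100 + 43.2) * 100
= 43.2 / 143.2 * 100
= 30.17%

30.17%


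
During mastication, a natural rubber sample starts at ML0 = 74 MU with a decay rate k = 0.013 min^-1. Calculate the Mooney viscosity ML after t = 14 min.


ML = ML0 * exp(-k * t)
ML = 74 * exp(-0.013 * 14)
ML = 74 * 0.8336
ML = 61.69 MU

61.69 MU


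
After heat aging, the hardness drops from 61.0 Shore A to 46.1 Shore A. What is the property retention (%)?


Retention = aged / original * 100
= 46.1 / 61.0 * 100
= 75.6%

75.6%


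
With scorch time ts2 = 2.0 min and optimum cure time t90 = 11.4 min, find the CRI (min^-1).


CRI = 100 / (t90 - ts2)
= 100 / (11.4 - 2.0)
= 100 / 9.4
= 10.64 min^-1

10.64 min^-1


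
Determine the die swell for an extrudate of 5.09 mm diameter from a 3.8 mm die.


Die swell ratio = D_extrudate / D_die
= 5.09 / 3.8
= 1.339

Die swell = 1.339


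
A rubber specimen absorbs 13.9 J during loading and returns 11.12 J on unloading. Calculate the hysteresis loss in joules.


Hysteresis loss = loading - unloading
= 13.9 - 11.12
= 2.78 J

2.78 J


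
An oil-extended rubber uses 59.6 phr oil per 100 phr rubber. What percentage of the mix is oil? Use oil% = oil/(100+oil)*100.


Oil % = oil / (100 + oil) * 100
= 59.6 / (100 + 59.6) * 100
= 59.6 / 159.6 * 100
= 37.34%

37.34%


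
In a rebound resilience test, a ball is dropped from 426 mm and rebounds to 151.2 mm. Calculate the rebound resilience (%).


Resilience = h_rebound / h_drop * 100
= 151.2 / 426 * 100
= 35.5%

35.5%


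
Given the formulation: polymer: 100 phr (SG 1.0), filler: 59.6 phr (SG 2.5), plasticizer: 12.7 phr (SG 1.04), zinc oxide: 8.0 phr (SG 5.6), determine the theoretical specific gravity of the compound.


Sum of weights = 180.3
Volume contributions:
  polymer: 100/1.0 = 100.0000
  filler: 59.6/2.5 = 23.8400
  plasticizer: 12.7/1.04 = 12.2115
  zinc oxide: 8.0/5.6 = 1.4286
Sum of volumes = 137.4801
SG = 180.3 / 137.4801 = 1.311

SG = 1.311


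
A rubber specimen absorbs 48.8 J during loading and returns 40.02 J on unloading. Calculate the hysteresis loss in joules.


Hysteresis loss = loading - unloading
= 48.8 - 40.02
= 8.78 J

8.78 J


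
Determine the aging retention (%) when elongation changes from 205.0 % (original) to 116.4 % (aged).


Retention = aged / original * 100
= 116.4 / 205.0 * 100
= 56.8%

56.8%


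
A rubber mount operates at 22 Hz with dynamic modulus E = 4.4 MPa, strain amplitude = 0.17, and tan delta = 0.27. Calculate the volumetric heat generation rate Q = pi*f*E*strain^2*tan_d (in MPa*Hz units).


Q = pi * f * E * strain^2 * tan_d
= pi * 22 * 4.4 * 0.17^2 * 0.27
= pi * 22 * 4.4 * 0.0289 * 0.27
= 2.3729

Q = 2.3729
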